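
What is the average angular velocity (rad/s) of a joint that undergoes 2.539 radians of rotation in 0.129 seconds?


omega = delta_theta / delta_t
omega = 2.539 / 0.129
omega = 19.6822


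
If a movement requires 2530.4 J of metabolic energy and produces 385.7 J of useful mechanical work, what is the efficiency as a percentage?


eta = (W_mech / E_meta) * 100
eta = (385.7 / 2530.4) * 100
ratio = 0.1524
eta = 15.2426


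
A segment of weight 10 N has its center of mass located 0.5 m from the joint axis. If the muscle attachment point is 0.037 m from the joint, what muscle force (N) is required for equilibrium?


F_muscle = W * d_load / d_muscle
F_muscle = 10 * 0.5 / 0.037
Numerator = 5.0000
F_muscle = 135.1351


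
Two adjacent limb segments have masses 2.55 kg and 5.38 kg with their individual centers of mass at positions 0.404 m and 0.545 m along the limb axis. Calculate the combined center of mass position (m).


COM = (m1*x1 + m2*x2) / (m1 + m2)
COM = (2.55*0.404 + 5.38*0.545) / (2.55 + 5.38)
Numerator = 3.9623
Denominator = 7.9300
COM = 0.4997


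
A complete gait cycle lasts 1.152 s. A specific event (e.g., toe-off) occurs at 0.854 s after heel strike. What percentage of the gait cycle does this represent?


pct = (event_time / cycle_time) * 100
pct = (0.854 / 1.152) * 100
ratio = 0.7413
pct = 74.1319


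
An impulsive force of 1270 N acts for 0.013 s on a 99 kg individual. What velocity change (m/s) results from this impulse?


J = F * dt = 1270 * 0.013 = 16.5100 N*s
delta_v = J / m
delta_v = 16.5100 / 99
delta_v = 0.1668


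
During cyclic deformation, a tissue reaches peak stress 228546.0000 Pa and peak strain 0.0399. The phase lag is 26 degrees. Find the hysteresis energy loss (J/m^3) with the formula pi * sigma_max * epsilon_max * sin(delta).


E_loss = pi * sigma_max * epsilon_max * sin(delta)
delta = 26 deg = 0.4538 rad
sin(delta) = 0.4384
E_loss = pi * 228546.0000 * 0.0399 * 0.4384
E_loss = 12558.5169


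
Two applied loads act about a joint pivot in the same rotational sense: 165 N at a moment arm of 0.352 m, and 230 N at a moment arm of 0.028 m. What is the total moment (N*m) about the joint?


M = F1 * d1 + F2 * d2
M = 165 * 0.352 + 230 * 0.028
M = 58.0800 + 6.4400
M = 64.5200


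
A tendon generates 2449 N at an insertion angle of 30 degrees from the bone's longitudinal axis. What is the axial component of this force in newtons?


F_eff = F_tendon * cos(theta)
theta = 30 deg = 0.5236 rad
cos(theta) = 0.8660
F_eff = 2449 * 0.8660
F_eff = 2120.8962


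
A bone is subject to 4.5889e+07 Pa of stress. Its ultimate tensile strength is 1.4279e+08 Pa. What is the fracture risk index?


FRI = applied / ultimate
FRI = 4.5889e+07 / 1.4279e+08
FRI = 0.3214


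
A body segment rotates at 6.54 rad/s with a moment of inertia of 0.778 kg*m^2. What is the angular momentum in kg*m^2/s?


L = I * omega
L = 0.778 * 6.54
L = 5.0881


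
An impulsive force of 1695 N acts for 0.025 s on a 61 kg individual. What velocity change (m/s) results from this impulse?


J = F * dt = 1695 * 0.025 = 42.3750 N*s
delta_v = J / m
delta_v = 42.3750 / 61
delta_v = 0.6947


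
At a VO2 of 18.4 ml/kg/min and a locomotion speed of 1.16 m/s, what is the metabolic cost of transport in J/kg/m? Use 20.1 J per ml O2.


Power per kg = VO2 * 20.1 / 60
Power per kg = 18.4 * 20.1 / 60 = 6.1640 W/kg
Cost = power_per_kg / speed
Cost = 6.1640 / 1.16
Cost = 5.3138


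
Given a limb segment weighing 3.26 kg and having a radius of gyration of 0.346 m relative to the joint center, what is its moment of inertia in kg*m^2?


I = m * k^2
I = 3.26 * 0.346^2
k^2 = 0.1197
I = 0.3903


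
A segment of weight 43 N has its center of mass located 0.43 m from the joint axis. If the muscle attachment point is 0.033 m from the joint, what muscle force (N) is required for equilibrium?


F_muscle = W * d_load / d_muscle
F_muscle = 43 * 0.43 / 0.033
Numerator = 18.4900
F_muscle = 560.3030


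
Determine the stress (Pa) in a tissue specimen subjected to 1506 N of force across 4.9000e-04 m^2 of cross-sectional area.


stress = F / A
stress = 1506 / 4.9000e-04
stress = 3.0735e+06


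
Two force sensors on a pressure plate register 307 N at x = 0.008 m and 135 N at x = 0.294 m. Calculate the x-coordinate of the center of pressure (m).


COP_x = (F1*x1 + F2*x2) / (F1 + F2)
COP_x = (307*0.008 + 135*0.294) / (307 + 135)
Numerator = 42.1460
Denominator = 442
COP_x = 0.0954


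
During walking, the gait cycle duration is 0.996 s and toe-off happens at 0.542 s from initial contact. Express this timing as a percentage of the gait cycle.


pct = (event_time / cycle_time) * 100
pct = (0.542 / 0.996) * 100
ratio = 0.5442
pct = 54.4177


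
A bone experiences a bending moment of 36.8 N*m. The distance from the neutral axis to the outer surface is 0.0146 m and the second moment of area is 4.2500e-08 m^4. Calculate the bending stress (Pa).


sigma = M * c / I
sigma = 36.8 * 0.0146 / 4.2500e-08
M * c = 0.5373
sigma = 1.2642e+07


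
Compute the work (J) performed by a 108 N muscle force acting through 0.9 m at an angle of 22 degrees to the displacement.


W = F * d * cos(theta)
theta = 22 deg = 0.3840 rad
cos(theta) = 0.9272
W = 108 * 0.9 * 0.9272
W = 90.1223


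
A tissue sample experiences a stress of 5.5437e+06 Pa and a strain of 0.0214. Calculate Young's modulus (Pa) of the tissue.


E = stress / strain
E = 5.5437e+06 / 0.0214
E = 2.5905e+08


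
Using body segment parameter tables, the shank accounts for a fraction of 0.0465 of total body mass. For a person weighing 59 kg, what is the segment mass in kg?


m_segment = body_mass * fraction
m_segment = 59 * 0.0465
m_segment = 2.7435


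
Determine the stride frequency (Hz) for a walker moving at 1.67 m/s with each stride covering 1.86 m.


f = v / stride_length
f = 1.67 / 1.86
f = 0.8978


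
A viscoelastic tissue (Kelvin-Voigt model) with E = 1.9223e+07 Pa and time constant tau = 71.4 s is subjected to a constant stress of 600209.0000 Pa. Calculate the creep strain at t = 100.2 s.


epsilon(t) = (sigma/E) * (1 - exp(-t/tau))
sigma/E = 600209.0000 / 1.9223e+07 = 0.0312
exp(-t/tau) = exp(-100.2 / 71.4) = 0.2458
epsilon = 0.0312 * (1 - 0.2458)
epsilon = 0.0235


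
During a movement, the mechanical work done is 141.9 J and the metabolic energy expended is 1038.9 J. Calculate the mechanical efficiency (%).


eta = (W_mech / E_meta) * 100
eta = (141.9 / 1038.9) * 100
ratio = 0.1366
eta = 13.6587


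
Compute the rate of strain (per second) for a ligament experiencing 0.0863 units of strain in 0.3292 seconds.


strain_rate = delta_strain / delta_t
strain_rate = 0.0863 / 0.3292
strain_rate = 0.2622


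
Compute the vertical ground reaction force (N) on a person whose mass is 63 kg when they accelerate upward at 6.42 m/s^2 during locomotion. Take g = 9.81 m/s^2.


GRF = m * (g + a)
GRF = 63 * (9.81 + 6.42)
GRF = 63 * 16.2300
GRF = 1022.4900


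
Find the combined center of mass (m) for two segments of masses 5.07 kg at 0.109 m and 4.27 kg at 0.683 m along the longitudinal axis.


COM = (m1*x1 + m2*x2) / (m1 + m2)
COM = (5.07*0.109 + 4.27*0.683) / (5.07 + 4.27)
Numerator = 3.4690
Denominator = 9.3400
COM = 0.3714


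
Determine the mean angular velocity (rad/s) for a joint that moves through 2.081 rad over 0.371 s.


omega = delta_theta / delta_t
omega = 2.081 / 0.371
omega = 5.6092


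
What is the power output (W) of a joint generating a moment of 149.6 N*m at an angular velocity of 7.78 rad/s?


P = M * omega
P = 149.6 * 7.78
P = 1163.8880


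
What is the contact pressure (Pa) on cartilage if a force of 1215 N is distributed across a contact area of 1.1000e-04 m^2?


P = F / A
P = 1215 / 1.1000e-04
P = 1.1045e+07


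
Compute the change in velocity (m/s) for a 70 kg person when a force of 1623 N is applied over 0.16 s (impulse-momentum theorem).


J = F * dt = 1623 * 0.16 = 259.6800 N*s
delta_v = J / m
delta_v = 259.6800 / 70
delta_v = 3.7097


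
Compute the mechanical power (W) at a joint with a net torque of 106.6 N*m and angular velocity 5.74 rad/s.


P = M * omega
P = 106.6 * 5.74
P = 611.8840


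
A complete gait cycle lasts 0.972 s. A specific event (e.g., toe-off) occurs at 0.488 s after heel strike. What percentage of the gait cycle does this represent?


pct = (event_time / cycle_time) * 100
pct = (0.488 / 0.972) * 100
ratio = 0.5021
pct = 50.2058


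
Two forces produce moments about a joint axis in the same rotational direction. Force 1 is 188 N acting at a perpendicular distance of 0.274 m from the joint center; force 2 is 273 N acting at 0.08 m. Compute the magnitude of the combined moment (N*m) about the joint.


M = F1 * d1 + F2 * d2
M = 188 * 0.274 + 273 * 0.08
M = 51.5120 + 21.8400
M = 73.3520


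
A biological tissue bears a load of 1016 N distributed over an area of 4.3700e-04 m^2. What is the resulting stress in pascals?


stress = F / A
stress = 1016 / 4.3700e-04
stress = 2.3249e+06


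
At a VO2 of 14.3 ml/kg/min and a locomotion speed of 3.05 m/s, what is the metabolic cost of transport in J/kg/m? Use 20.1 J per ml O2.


Power per kg = VO2 * 20.1 / 60
Power per kg = 14.3 * 20.1 / 60 = 4.7905 W/kg
Cost = power_per_kg / speed
Cost = 4.7905 / 3.05
Cost = 1.5707


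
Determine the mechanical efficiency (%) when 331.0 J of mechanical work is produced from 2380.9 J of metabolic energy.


eta = (W_mech / E_meta) * 100
eta = (331.0 / 2380.9) * 100
ratio = 0.1390
eta = 13.9023


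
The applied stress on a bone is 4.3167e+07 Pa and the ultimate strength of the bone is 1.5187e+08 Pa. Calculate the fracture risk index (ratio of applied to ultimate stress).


FRI = applied / ultimate
FRI = 4.3167e+07 / 1.5187e+08
FRI = 0.2842


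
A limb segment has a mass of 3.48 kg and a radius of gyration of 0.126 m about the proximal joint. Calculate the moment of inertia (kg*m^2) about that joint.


I = m * k^2
I = 3.48 * 0.126^2
k^2 = 0.0159
I = 0.0552


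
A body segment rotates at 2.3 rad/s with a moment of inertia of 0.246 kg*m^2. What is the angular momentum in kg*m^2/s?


L = I * omega
L = 0.246 * 2.3
L = 0.5658


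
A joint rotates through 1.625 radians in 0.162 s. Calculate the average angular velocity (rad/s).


omega = delta_theta / delta_t
omega = 1.625 / 0.162
omega = 10.0309


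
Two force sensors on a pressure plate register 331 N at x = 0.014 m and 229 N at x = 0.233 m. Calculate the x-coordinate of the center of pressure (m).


COP_x = (F1*x1 + F2*x2) / (F1 + F2)
COP_x = (331*0.014 + 229*0.233) / (331 + 229)
Numerator = 57.9910
Denominator = 560
COP_x = 0.1036


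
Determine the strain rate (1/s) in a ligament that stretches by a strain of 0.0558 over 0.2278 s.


strain_rate = delta_strain / delta_t
strain_rate = 0.0558 / 0.2278
strain_rate = 0.2450


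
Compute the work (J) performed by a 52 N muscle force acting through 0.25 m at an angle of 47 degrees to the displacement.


W = F * d * cos(theta)
theta = 47 deg = 0.8203 rad
cos(theta) = 0.6820
W = 52 * 0.25 * 0.6820
W = 8.8660


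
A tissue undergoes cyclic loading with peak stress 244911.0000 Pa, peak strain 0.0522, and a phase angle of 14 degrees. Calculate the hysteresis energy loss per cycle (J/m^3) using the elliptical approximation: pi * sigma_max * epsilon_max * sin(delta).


E_loss = pi * sigma_max * epsilon_max * sin(delta)
delta = 14 deg = 0.2443 rad
sin(delta) = 0.2419
E_loss = pi * 244911.0000 * 0.0522 * 0.2419
E_loss = 9716.3655


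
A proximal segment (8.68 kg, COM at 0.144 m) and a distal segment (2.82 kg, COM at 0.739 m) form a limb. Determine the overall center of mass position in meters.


COM = (m1*x1 + m2*x2) / (m1 + m2)
COM = (8.68*0.144 + 2.82*0.739) / (8.68 + 2.82)
Numerator = 3.3339
Denominator = 11.5000
COM = 0.2899


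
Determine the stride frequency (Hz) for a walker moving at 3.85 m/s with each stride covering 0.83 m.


f = v / stride_length
f = 3.85 / 0.83
f = 4.6386


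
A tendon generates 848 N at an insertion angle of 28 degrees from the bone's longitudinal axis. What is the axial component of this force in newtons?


F_eff = F_tendon * cos(theta)
theta = 28 deg = 0.4887 rad
cos(theta) = 0.8829
F_eff = 848 * 0.8829
F_eff = 748.7396


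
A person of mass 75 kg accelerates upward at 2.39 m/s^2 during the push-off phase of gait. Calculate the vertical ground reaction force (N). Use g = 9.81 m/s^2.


GRF = m * (g + a)
GRF = 75 * (9.81 + 2.39)
GRF = 75 * 12.2000
GRF = 915.0000


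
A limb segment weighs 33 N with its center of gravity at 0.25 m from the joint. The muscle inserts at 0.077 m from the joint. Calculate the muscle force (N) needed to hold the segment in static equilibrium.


F_muscle = W * d_load / d_muscle
F_muscle = 33 * 0.25 / 0.077
Numerator = 8.2500
F_muscle = 107.1429


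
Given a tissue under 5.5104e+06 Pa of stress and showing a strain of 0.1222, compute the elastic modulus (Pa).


E = stress / strain
E = 5.5104e+06 / 0.1222
E = 4.5093e+07


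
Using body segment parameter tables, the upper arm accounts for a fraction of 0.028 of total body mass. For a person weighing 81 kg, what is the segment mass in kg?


m_segment = body_mass * fraction
m_segment = 81 * 0.028
m_segment = 2.2680


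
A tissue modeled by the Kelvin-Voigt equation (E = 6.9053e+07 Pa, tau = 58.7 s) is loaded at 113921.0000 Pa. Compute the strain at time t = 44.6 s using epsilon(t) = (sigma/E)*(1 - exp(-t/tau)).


epsilon(t) = (sigma/E) * (1 - exp(-t/tau))
sigma/E = 113921.0000 / 6.9053e+07 = 0.0016
exp(-t/tau) = exp(-44.6 / 58.7) = 0.4678
epsilon = 0.0016 * (1 - 0.4678)
epsilon = 8.7807e-04


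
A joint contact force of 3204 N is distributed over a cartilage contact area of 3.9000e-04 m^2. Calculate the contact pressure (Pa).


P = F / A
P = 3204 / 3.9000e-04
P = 8.2154e+06


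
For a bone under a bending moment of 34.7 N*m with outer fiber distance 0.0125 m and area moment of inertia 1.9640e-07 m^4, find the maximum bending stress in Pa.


sigma = M * c / I
sigma = 34.7 * 0.0125 / 1.9640e-07
M * c = 0.4338
sigma = 2.2085e+06


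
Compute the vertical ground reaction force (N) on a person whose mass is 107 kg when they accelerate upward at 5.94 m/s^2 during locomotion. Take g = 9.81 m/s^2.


GRF = m * (g + a)
GRF = 107 * (9.81 + 5.94)
GRF = 107 * 15.7500
GRF = 1685.2500


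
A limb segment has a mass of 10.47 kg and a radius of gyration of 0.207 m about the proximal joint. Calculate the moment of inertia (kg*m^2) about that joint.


I = m * k^2
I = 10.47 * 0.207^2
k^2 = 0.0428
I = 0.4486


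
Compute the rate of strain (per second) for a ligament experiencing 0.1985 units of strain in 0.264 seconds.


strain_rate = delta_strain / delta_t
strain_rate = 0.1985 / 0.264
strain_rate = 0.7519


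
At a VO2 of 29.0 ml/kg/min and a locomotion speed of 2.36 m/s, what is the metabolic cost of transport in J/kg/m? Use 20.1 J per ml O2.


Power per kg = VO2 * 20.1 / 60
Power per kg = 29.0 * 20.1 / 60 = 9.7150 W/kg
Cost = power_per_kg / speed
Cost = 9.7150 / 2.36
Cost = 4.1165


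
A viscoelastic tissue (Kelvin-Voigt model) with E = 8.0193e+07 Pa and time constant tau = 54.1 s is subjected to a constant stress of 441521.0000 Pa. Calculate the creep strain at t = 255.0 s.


epsilon(t) = (sigma/E) * (1 - exp(-t/tau))
sigma/E = 441521.0000 / 8.0193e+07 = 0.0055
exp(-t/tau) = exp(-255.0 / 54.1) = 0.0090
epsilon = 0.0055 * (1 - 0.0090)
epsilon = 0.0055


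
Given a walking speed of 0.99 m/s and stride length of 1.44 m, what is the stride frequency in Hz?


f = v / stride_length
f = 0.99 / 1.44
f = 0.6875


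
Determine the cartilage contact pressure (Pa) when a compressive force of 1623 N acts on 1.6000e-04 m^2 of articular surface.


P = F / A
P = 1623 / 1.6000e-04
P = 1.0144e+07


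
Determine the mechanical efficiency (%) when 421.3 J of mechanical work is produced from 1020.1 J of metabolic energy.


eta = (W_mech / E_meta) * 100
eta = (421.3 / 1020.1) * 100
ratio = 0.4130
eta = 41.2999


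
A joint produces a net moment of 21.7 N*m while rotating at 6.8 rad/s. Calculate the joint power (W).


P = M * omega
P = 21.7 * 6.8
P = 147.5600


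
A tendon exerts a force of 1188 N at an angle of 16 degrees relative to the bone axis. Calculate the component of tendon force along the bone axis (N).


F_eff = F_tendon * cos(theta)
theta = 16 deg = 0.2793 rad
cos(theta) = 0.9613
F_eff = 1188 * 0.9613
F_eff = 1141.9789


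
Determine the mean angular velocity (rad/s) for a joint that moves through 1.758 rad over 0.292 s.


omega = delta_theta / delta_t
omega = 1.758 / 0.292
omega = 6.0205


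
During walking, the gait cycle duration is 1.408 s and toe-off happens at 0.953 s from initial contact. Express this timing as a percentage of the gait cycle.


pct = (event_time / cycle_time) * 100
pct = (0.953 / 1.408) * 100
ratio = 0.6768
pct = 67.6847


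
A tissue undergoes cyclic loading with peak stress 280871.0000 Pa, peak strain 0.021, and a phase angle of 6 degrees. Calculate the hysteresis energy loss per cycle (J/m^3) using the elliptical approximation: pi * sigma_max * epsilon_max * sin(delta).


E_loss = pi * sigma_max * epsilon_max * sin(delta)
delta = 6 deg = 0.1047 rad
sin(delta) = 0.1045
E_loss = pi * 280871.0000 * 0.021 * 0.1045
E_loss = 1936.9153


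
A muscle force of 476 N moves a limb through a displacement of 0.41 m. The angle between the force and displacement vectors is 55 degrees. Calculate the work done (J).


W = F * d * cos(theta)
theta = 55 deg = 0.9599 rad
cos(theta) = 0.5736
W = 476 * 0.41 * 0.5736
W = 111.9392


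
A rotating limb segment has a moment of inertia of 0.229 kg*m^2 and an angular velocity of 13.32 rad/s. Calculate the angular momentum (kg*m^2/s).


L = I * omega
L = 0.229 * 13.32
L = 3.0503


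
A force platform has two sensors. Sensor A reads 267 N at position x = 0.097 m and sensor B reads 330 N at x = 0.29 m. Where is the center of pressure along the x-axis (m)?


COP_x = (F1*x1 + F2*x2) / (F1 + F2)
COP_x = (267*0.097 + 330*0.29) / (267 + 330)
Numerator = 121.5990
Denominator = 597
COP_x = 0.2037


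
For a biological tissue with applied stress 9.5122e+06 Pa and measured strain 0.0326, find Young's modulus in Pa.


E = stress / strain
E = 9.5122e+06 / 0.0326
E = 2.9179e+08


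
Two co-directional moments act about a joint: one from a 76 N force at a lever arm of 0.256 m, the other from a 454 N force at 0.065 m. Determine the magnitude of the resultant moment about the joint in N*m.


M = F1 * d1 + F2 * d2
M = 76 * 0.256 + 454 * 0.065
M = 19.4560 + 29.5100
M = 48.9660


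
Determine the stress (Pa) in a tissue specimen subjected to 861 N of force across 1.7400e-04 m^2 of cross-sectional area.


stress = F / A
stress = 861 / 1.7400e-04
stress = 4.9483e+06


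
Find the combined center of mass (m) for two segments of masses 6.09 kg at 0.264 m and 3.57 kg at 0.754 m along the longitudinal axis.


COM = (m1*x1 + m2*x2) / (m1 + m2)
COM = (6.09*0.264 + 3.57*0.754) / (6.09 + 3.57)
Numerator = 4.2995
Denominator = 9.6600
COM = 0.4451


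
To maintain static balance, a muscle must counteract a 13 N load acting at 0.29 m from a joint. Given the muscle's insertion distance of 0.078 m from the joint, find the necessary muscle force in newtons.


F_muscle = W * d_load / d_muscle
F_muscle = 13 * 0.29 / 0.078
Numerator = 3.7700
F_muscle = 48.3333


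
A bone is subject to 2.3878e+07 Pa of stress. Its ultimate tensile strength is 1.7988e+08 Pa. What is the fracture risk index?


FRI = applied / ultimate
FRI = 2.3878e+07 / 1.7988e+08
FRI = 0.1327


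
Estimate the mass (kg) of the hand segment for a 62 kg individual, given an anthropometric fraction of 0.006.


m_segment = body_mass * fraction
m_segment = 62 * 0.006
m_segment = 0.3720


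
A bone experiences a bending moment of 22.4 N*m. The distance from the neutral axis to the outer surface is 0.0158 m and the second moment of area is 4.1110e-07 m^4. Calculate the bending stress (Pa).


sigma = M * c / I
sigma = 22.4 * 0.0158 / 4.1110e-07
M * c = 0.3539
sigma = 860909.7543


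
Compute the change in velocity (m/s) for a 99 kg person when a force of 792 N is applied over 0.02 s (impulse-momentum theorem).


J = F * dt = 792 * 0.02 = 15.8400 N*s
delta_v = J / m
delta_v = 15.8400 / 99
delta_v = 0.1600


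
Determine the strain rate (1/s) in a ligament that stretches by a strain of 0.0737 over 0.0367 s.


strain_rate = delta_strain / delta_t
strain_rate = 0.0737 / 0.0367
strain_rate = 2.0082


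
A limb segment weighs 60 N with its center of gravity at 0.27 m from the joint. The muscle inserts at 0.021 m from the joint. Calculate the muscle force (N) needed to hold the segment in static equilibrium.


F_muscle = W * d_load / d_muscle
F_muscle = 60 * 0.27 / 0.021
Numerator = 16.2000
F_muscle = 771.4286


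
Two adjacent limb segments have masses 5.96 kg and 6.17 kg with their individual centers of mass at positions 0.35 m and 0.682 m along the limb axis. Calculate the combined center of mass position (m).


COM = (m1*x1 + m2*x2) / (m1 + m2)
COM = (5.96*0.35 + 6.17*0.682) / (5.96 + 6.17)
Numerator = 6.2939
Denominator = 12.1300
COM = 0.5189


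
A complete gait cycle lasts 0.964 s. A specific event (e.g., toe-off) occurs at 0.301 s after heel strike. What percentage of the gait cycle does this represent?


pct = (event_time / cycle_time) * 100
pct = (0.301 / 0.964) * 100
ratio = 0.3122
pct = 31.2241


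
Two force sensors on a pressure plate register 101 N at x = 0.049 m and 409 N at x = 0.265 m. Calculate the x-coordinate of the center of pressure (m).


COP_x = (F1*x1 + F2*x2) / (F1 + F2)
COP_x = (101*0.049 + 409*0.265) / (101 + 409)
Numerator = 113.3340
Denominator = 510
COP_x = 0.2222


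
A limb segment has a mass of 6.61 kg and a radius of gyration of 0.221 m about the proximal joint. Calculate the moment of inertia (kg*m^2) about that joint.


I = m * k^2
I = 6.61 * 0.221^2
k^2 = 0.0488
I = 0.3228


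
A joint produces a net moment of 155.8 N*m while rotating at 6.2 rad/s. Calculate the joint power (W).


P = M * omega
P = 155.8 * 6.2
P = 965.9600


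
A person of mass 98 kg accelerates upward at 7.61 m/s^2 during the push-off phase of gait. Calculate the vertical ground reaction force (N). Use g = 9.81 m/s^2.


GRF = m * (g + a)
GRF = 98 * (9.81 + 7.61)
GRF = 98 * 17.4200
GRF = 1707.1600


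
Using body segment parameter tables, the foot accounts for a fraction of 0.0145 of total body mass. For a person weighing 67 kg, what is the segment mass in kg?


m_segment = body_mass * fraction
m_segment = 67 * 0.0145
m_segment = 0.9715


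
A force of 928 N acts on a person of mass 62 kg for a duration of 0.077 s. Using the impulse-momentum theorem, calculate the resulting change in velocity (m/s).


J = F * dt = 928 * 0.077 = 71.4560 N*s
delta_v = J / m
delta_v = 71.4560 / 62
delta_v = 1.1525


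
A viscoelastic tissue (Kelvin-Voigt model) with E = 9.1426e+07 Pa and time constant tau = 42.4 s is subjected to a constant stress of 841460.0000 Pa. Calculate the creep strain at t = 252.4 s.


epsilon(t) = (sigma/E) * (1 - exp(-t/tau))
sigma/E = 841460.0000 / 9.1426e+07 = 0.0092
exp(-t/tau) = exp(-252.4 / 42.4) = 0.0026
epsilon = 0.0092 * (1 - 0.0026)
epsilon = 0.0092


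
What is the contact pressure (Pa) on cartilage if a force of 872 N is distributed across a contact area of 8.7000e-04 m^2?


P = F / A
P = 872 / 8.7000e-04
P = 1.0023e+06


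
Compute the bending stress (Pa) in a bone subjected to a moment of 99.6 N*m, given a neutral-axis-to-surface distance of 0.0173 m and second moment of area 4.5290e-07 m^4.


sigma = M * c / I
sigma = 99.6 * 0.0173 / 4.5290e-07
M * c = 1.7231
sigma = 3.8045e+06


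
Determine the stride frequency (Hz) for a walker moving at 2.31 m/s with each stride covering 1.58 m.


f = v / stride_length
f = 2.31 / 1.58
f = 1.4620


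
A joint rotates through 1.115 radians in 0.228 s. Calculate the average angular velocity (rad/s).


omega = delta_theta / delta_t
omega = 1.115 / 0.228
omega = 4.8904


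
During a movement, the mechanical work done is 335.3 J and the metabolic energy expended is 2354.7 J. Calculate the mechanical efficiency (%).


eta = (W_mech / E_meta) * 100
eta = (335.3 / 2354.7) * 100
ratio = 0.1424
eta = 14.2396


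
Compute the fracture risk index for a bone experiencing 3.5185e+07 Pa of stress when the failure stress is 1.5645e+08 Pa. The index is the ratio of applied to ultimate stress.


FRI = applied / ultimate
FRI = 3.5185e+07 / 1.5645e+08
FRI = 0.2249


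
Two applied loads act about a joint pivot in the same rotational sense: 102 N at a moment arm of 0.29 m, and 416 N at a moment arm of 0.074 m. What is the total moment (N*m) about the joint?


M = F1 * d1 + F2 * d2
M = 102 * 0.29 + 416 * 0.074
M = 29.5800 + 30.7840
M = 60.3640


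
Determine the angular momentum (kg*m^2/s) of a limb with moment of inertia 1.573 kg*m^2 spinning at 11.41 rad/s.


L = I * omega
L = 1.573 * 11.41
L = 17.9479


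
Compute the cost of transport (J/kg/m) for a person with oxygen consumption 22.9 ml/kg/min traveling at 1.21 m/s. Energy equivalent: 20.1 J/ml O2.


Power per kg = VO2 * 20.1 / 60
Power per kg = 22.9 * 20.1 / 60 = 7.6715 W/kg
Cost = power_per_kg / speed
Cost = 7.6715 / 1.21
Cost = 6.3401


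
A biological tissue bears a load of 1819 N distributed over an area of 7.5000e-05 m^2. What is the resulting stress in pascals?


stress = F / A
stress = 1819 / 7.5000e-05
stress = 2.4253e+07


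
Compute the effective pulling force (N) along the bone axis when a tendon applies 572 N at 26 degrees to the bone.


F_eff = F_tendon * cos(theta)
theta = 26 deg = 0.4538 rad
cos(theta) = 0.8988
F_eff = 572 * 0.8988
F_eff = 514.1102


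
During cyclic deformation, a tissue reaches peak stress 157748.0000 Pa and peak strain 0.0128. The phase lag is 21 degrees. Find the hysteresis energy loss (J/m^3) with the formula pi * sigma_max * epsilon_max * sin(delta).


E_loss = pi * sigma_max * epsilon_max * sin(delta)
delta = 21 deg = 0.3665 rad
sin(delta) = 0.3584
E_loss = pi * 157748.0000 * 0.0128 * 0.3584
E_loss = 2273.2797


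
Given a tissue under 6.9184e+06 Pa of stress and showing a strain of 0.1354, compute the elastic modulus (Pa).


E = stress / strain
E = 6.9184e+06 / 0.1354
E = 5.1096e+07


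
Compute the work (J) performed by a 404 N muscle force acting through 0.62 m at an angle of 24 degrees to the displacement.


W = F * d * cos(theta)
theta = 24 deg = 0.4189 rad
cos(theta) = 0.9135
W = 404 * 0.62 * 0.9135
W = 228.8249


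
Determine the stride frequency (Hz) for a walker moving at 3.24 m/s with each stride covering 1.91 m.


f = v / stride_length
f = 3.24 / 1.91
f = 1.6963


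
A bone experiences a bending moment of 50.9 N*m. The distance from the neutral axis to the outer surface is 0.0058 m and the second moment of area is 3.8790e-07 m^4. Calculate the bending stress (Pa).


sigma = M * c / I
sigma = 50.9 * 0.0058 / 3.8790e-07
M * c = 0.2952
sigma = 761072.4414


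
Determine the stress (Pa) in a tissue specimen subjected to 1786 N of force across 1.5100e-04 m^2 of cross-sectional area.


stress = F / A
stress = 1786 / 1.5100e-04
stress = 1.1828e+07


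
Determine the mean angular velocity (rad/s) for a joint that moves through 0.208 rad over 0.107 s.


omega = delta_theta / delta_t
omega = 0.208 / 0.107
omega = 1.9439


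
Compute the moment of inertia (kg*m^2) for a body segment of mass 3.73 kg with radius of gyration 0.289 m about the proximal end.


I = m * k^2
I = 3.73 * 0.289^2
k^2 = 0.0835
I = 0.3115


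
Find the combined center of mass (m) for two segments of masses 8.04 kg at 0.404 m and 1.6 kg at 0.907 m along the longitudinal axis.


COM = (m1*x1 + m2*x2) / (m1 + m2)
COM = (8.04*0.404 + 1.6*0.907) / (8.04 + 1.6)
Numerator = 4.6994
Denominator = 9.6400
COM = 0.4875


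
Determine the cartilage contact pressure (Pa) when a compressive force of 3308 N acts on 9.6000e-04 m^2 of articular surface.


P = F / A
P = 3308 / 9.6000e-04
P = 3.4458e+06


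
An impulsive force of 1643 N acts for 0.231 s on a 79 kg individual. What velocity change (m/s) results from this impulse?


J = F * dt = 1643 * 0.231 = 379.5330 N*s
delta_v = J / m
delta_v = 379.5330 / 79
delta_v = 4.8042


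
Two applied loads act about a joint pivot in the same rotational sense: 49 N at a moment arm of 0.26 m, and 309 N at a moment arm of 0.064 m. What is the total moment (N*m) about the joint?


M = F1 * d1 + F2 * d2
M = 49 * 0.26 + 309 * 0.064
M = 12.7400 + 19.7760
M = 32.5160


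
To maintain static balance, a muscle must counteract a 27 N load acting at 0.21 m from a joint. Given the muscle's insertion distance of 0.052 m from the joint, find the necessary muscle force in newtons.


F_muscle = W * d_load / d_muscle
F_muscle = 27 * 0.21 / 0.052
Numerator = 5.6700
F_muscle = 109.0385


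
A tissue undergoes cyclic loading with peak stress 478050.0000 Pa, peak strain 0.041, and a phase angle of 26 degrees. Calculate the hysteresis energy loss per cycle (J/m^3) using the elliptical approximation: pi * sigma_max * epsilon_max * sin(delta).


E_loss = pi * sigma_max * epsilon_max * sin(delta)
delta = 26 deg = 0.4538 rad
sin(delta) = 0.4384
E_loss = pi * 478050.0000 * 0.041 * 0.4384
E_loss = 26992.8669


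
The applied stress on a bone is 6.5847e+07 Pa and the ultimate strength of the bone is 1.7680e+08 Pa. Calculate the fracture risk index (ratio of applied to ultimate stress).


FRI = applied / ultimate
FRI = 6.5847e+07 / 1.7680e+08
FRI = 0.3724


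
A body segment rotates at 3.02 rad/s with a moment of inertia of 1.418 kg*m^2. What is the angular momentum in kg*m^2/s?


L = I * omega
L = 1.418 * 3.02
L = 4.2824


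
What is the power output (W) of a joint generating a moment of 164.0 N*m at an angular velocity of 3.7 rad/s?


P = M * omega
P = 164.0 * 3.7
P = 606.8000


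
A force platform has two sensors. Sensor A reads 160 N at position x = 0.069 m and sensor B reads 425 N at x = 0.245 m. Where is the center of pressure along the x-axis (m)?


COP_x = (F1*x1 + F2*x2) / (F1 + F2)
COP_x = (160*0.069 + 425*0.245) / (160 + 425)
Numerator = 115.1650
Denominator = 585
COP_x = 0.1969


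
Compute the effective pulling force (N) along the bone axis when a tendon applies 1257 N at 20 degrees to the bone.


F_eff = F_tendon * cos(theta)
theta = 20 deg = 0.3491 rad
cos(theta) = 0.9397
F_eff = 1257 * 0.9397
F_eff = 1181.1936


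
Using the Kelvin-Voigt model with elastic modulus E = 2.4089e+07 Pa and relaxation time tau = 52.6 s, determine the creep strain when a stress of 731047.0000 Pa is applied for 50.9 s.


epsilon(t) = (sigma/E) * (1 - exp(-t/tau))
sigma/E = 731047.0000 / 2.4089e+07 = 0.0303
exp(-t/tau) = exp(-50.9 / 52.6) = 0.3800
epsilon = 0.0303 * (1 - 0.3800)
epsilon = 0.0188


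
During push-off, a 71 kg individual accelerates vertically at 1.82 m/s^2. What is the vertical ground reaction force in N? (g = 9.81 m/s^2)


GRF = m * (g + a)
GRF = 71 * (9.81 + 1.82)
GRF = 71 * 11.6300
GRF = 825.7300


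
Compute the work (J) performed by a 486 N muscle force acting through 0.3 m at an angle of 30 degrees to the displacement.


W = F * d * cos(theta)
theta = 30 deg = 0.5236 rad
cos(theta) = 0.8660
W = 486 * 0.3 * 0.8660
W = 126.2665


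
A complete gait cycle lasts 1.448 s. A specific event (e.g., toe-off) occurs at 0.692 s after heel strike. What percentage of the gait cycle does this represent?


pct = (event_time / cycle_time) * 100
pct = (0.692 / 1.448) * 100
ratio = 0.4779
pct = 47.7901


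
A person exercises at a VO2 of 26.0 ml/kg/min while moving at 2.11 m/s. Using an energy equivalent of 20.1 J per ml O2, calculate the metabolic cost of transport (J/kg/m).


Power per kg = VO2 * 20.1 / 60
Power per kg = 26.0 * 20.1 / 60 = 8.7100 W/kg
Cost = power_per_kg / speed
Cost = 8.7100 / 2.11
Cost = 4.1280


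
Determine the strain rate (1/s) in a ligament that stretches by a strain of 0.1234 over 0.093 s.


strain_rate = delta_strain / delta_t
strain_rate = 0.1234 / 0.093
strain_rate = 1.3269


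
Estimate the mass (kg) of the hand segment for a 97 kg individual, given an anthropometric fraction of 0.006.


m_segment = body_mass * fraction
m_segment = 97 * 0.006
m_segment = 0.5820


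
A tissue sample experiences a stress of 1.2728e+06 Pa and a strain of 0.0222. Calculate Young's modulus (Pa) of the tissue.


E = stress / strain
E = 1.2728e+06 / 0.0222
E = 5.7333e+07


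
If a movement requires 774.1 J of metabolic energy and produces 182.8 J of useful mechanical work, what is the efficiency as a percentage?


eta = (W_mech / E_meta) * 100
eta = (182.8 / 774.1) * 100
ratio = 0.2361
eta = 23.6145


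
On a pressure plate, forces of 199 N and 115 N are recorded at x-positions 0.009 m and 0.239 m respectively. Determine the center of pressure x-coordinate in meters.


COP_x = (F1*x1 + F2*x2) / (F1 + F2)
COP_x = (199*0.009 + 115*0.239) / (199 + 115)
Numerator = 29.2760
Denominator = 314
COP_x = 0.0932


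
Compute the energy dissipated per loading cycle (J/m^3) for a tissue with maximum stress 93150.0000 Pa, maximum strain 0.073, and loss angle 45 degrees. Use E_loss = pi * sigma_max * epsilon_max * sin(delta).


E_loss = pi * sigma_max * epsilon_max * sin(delta)
delta = 45 deg = 0.7854 rad
sin(delta) = 0.7071
E_loss = pi * 93150.0000 * 0.073 * 0.7071
E_loss = 15105.6909


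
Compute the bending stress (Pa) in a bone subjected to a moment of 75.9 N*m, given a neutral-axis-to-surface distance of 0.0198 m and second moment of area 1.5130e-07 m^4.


sigma = M * c / I
sigma = 75.9 * 0.0198 / 1.5130e-07
M * c = 1.5028
sigma = 9.9327e+06


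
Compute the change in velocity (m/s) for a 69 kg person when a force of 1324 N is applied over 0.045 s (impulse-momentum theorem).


J = F * dt = 1324 * 0.045 = 59.5800 N*s
delta_v = J / m
delta_v = 59.5800 / 69
delta_v = 0.8635


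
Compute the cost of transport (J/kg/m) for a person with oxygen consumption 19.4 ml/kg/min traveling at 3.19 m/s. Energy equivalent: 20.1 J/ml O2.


Power per kg = VO2 * 20.1 / 60
Power per kg = 19.4 * 20.1 / 60 = 6.4990 W/kg
Cost = power_per_kg / speed
Cost = 6.4990 / 3.19
Cost = 2.0373


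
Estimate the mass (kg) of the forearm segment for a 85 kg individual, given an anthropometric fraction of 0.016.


m_segment = body_mass * fraction
m_segment = 85 * 0.016
m_segment = 1.3600


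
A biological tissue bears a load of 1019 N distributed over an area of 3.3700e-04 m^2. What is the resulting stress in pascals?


stress = F / A
stress = 1019 / 3.3700e-04
stress = 3.0237e+06


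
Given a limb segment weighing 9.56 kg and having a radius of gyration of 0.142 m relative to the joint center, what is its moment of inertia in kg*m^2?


I = m * k^2
I = 9.56 * 0.142^2
k^2 = 0.0202
I = 0.1928


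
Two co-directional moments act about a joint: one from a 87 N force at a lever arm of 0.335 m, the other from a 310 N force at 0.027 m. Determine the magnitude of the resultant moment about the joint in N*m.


M = F1 * d1 + F2 * d2
M = 87 * 0.335 + 310 * 0.027
M = 29.1450 + 8.3700
M = 37.5150


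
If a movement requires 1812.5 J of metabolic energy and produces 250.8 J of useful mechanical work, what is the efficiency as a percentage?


eta = (W_mech / E_meta) * 100
eta = (250.8 / 1812.5) * 100
ratio = 0.1384
eta = 13.8372


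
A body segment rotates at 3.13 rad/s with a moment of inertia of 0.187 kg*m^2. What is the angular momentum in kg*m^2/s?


L = I * omega
L = 0.187 * 3.13
L = 0.5853


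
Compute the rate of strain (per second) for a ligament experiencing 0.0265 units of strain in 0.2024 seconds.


strain_rate = delta_strain / delta_t
strain_rate = 0.0265 / 0.2024
strain_rate = 0.1309


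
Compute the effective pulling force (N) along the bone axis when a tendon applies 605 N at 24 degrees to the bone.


F_eff = F_tendon * cos(theta)
theta = 24 deg = 0.4189 rad
cos(theta) = 0.9135
F_eff = 605 * 0.9135
F_eff = 552.6950


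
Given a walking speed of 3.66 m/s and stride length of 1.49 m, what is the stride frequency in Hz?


f = v / stride_length
f = 3.66 / 1.49
f = 2.4564


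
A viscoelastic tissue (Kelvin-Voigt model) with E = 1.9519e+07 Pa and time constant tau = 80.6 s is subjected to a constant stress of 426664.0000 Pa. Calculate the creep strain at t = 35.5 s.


epsilon(t) = (sigma/E) * (1 - exp(-t/tau))
sigma/E = 426664.0000 / 1.9519e+07 = 0.0219
exp(-t/tau) = exp(-35.5 / 80.6) = 0.6437
epsilon = 0.0219 * (1 - 0.6437)
epsilon = 0.0078


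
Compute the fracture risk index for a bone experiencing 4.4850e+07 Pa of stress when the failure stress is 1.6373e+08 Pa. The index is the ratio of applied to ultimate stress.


FRI = applied / ultimate
FRI = 4.4850e+07 / 1.6373e+08
FRI = 0.2739


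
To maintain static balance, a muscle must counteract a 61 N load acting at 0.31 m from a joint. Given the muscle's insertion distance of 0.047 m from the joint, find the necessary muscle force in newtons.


F_muscle = W * d_load / d_muscle
F_muscle = 61 * 0.31 / 0.047
Numerator = 18.9100
F_muscle = 402.3404


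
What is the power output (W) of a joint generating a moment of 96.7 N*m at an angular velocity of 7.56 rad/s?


P = M * omega
P = 96.7 * 7.56
P = 731.0520


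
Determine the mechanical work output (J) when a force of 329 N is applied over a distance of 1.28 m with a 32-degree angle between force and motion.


W = F * d * cos(theta)
theta = 32 deg = 0.5585 rad
cos(theta) = 0.8480
W = 329 * 1.28 * 0.8480
W = 357.1300


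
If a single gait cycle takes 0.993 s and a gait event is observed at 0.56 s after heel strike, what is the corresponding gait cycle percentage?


pct = (event_time / cycle_time) * 100
pct = (0.56 / 0.993) * 100
ratio = 0.5639
pct = 56.3948


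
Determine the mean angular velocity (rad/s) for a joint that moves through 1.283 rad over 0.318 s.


omega = delta_theta / delta_t
omega = 1.283 / 0.318
omega = 4.0346


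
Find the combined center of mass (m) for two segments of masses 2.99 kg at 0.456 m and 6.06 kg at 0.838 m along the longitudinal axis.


COM = (m1*x1 + m2*x2) / (m1 + m2)
COM = (2.99*0.456 + 6.06*0.838) / (2.99 + 6.06)
Numerator = 6.4417
Denominator = 9.0500
COM = 0.7118


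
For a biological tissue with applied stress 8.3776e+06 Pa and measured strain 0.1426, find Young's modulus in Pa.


E = stress / strain
E = 8.3776e+06 / 0.1426
E = 5.8749e+07


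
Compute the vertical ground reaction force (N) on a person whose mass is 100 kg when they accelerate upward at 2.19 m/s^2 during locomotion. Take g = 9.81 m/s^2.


GRF = m * (g + a)
GRF = 100 * (9.81 + 2.19)
GRF = 100 * 12.0000
GRF = 1200.0000


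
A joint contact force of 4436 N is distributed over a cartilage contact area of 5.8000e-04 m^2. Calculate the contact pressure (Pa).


P = F / A
P = 4436 / 5.8000e-04
P = 7.6483e+06


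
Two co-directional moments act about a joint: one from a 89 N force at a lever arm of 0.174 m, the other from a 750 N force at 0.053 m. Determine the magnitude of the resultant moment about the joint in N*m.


M = F1 * d1 + F2 * d2
M = 89 * 0.174 + 750 * 0.053
M = 15.4860 + 39.7500
M = 55.2360


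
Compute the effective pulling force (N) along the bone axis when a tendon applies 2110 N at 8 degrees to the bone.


F_eff = F_tendon * cos(theta)
theta = 8 deg = 0.1396 rad
cos(theta) = 0.9903
F_eff = 2110 * 0.9903
F_eff = 2089.4656


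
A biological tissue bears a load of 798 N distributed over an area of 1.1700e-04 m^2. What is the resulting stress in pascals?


stress = F / A
stress = 798 / 1.1700e-04
stress = 6.8205e+06
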